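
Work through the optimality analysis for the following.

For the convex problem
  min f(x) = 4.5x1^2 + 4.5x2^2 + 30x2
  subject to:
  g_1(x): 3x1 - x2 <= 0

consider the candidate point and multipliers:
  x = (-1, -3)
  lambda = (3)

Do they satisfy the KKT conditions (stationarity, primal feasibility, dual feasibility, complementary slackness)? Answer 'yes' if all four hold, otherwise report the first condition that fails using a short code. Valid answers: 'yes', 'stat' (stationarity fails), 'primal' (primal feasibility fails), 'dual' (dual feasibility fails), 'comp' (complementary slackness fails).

Gradient of f: grad f(x) = Q x + c = (-9, 3)
Constraint values g_i(x) = a_i^T x - b_i:
  g_1((-1, -3)) = 0
Stationarity residual: grad f(x) + sum_i lambda_i a_i = (0, 0)
  -> stationarity OK
Primal feasibility (all g_i <= 0): OK
Dual feasibility (all lambda_i >= 0): OK
Complementary slackness (lambda_i * g_i(x) = 0 for all i): OK

Verdict: yes, KKT holds.

yes


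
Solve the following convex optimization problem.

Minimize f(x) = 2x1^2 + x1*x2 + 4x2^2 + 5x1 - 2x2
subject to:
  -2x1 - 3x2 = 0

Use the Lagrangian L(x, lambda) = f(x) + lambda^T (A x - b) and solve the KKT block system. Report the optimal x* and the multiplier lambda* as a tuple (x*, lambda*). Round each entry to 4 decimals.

Form the Lagrangian:
  L(x, lambda) = (1/2) x^T Q x + c^T x + lambda^T (A x - b)
Stationarity (grad_x L = 0): Q x + c + A^T lambda = 0.
Primal feasibility: A x = b.

This gives the KKT block system:
  [ Q   A^T ] [ x     ]   [-c ]
  [ A    0  ] [ lambda ] = [ b ]

Solving the linear system:
  x*      = (-1.0179, 0.6786)
  lambda* = (0.8036)
  f(x*)   = -3.2232

x* = (-1.0179, 0.6786), lambda* = (0.8036)


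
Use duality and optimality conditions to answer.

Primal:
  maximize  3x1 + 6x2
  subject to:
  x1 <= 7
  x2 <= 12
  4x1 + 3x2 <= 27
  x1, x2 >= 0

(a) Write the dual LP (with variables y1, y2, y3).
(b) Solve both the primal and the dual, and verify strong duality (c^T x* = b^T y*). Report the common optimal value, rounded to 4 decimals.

The standard primal-dual pair for 'max c^T x s.t. A x <= b, x >= 0' is:
  Dual:  min b^T y  s.t.  A^T y >= c,  y >= 0.

So the dual LP is:
  minimize  7y1 + 12y2 + 27y3
  subject to:
    y1 + 4y3 >= 3
    y2 + 3y3 >= 6
    y1, y2, y3 >= 0

Solving the primal: x* = (0, 9).
  primal value c^T x* = 54.
Solving the dual: y* = (0, 0, 2).
  dual value b^T y* = 54.
Strong duality: c^T x* = b^T y*. Confirmed.

54


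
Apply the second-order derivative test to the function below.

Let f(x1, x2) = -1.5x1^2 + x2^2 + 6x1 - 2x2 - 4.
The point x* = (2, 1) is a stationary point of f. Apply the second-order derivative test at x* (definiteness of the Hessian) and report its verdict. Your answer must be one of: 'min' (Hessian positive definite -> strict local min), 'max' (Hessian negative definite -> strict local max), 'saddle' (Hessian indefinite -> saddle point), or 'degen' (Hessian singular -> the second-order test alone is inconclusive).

Compute the Hessian H = grad^2 f:
  H = [[-3, 0], [0, 2]]
Verify stationarity: grad f(x*) = H x* + g = (0, 0).
Eigenvalues of H: -3, 2.
Eigenvalues have mixed signs, so H is indefinite -> x* is a saddle point.

saddle


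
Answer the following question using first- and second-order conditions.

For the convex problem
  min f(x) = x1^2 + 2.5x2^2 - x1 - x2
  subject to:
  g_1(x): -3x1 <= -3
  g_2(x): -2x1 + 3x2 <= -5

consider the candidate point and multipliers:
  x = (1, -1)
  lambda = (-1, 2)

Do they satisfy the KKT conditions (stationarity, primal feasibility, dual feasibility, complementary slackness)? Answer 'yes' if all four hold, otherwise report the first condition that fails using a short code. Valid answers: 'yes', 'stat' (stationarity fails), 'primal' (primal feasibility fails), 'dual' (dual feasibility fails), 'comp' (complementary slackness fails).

Gradient of f: grad f(x) = Q x + c = (1, -6)
Constraint values g_i(x) = a_i^T x - b_i:
  g_1((1, -1)) = 0
  g_2((1, -1)) = 0
Stationarity residual: grad f(x) + sum_i lambda_i a_i = (0, 0)
  -> stationarity OK
Primal feasibility (all g_i <= 0): OK
Dual feasibility (all lambda_i >= 0): FAILS
Complementary slackness (lambda_i * g_i(x) = 0 for all i): OK

Verdict: the first failing condition is dual_feasibility -> dual.

dual


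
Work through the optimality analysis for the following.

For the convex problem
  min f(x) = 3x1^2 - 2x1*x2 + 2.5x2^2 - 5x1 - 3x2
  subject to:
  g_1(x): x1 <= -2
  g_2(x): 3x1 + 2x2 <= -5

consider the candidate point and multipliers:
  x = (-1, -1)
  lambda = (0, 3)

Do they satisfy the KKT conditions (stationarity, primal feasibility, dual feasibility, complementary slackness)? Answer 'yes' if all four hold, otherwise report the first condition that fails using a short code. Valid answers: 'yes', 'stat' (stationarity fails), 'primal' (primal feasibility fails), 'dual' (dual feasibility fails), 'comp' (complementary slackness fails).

Gradient of f: grad f(x) = Q x + c = (-9, -6)
Constraint values g_i(x) = a_i^T x - b_i:
  g_1((-1, -1)) = 1
  g_2((-1, -1)) = 0
Stationarity residual: grad f(x) + sum_i lambda_i a_i = (0, 0)
  -> stationarity OK
Primal feasibility (all g_i <= 0): FAILS
Dual feasibility (all lambda_i >= 0): OK
Complementary slackness (lambda_i * g_i(x) = 0 for all i): OK

Verdict: the first failing condition is primal_feasibility -> primal.

primal


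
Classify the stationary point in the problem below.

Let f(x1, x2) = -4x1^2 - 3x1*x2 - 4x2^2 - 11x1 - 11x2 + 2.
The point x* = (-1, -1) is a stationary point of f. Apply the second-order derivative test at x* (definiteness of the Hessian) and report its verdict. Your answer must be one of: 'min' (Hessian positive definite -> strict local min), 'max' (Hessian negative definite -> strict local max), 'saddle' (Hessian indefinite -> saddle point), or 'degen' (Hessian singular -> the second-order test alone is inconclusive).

Compute the Hessian H = grad^2 f:
  H = [[-8, -3], [-3, -8]]
Verify stationarity: grad f(x*) = H x* + g = (0, 0).
Eigenvalues of H: -11, -5.
Both eigenvalues < 0, so H is negative definite -> x* is a strict local max.

max


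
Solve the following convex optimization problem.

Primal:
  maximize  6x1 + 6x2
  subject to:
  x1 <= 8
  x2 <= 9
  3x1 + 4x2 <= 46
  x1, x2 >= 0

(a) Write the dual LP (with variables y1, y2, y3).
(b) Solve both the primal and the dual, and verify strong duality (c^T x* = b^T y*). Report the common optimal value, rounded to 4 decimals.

The standard primal-dual pair for 'max c^T x s.t. A x <= b, x >= 0' is:
  Dual:  min b^T y  s.t.  A^T y >= c,  y >= 0.

So the dual LP is:
  minimize  8y1 + 9y2 + 46y3
  subject to:
    y1 + 3y3 >= 6
    y2 + 4y3 >= 6
    y1, y2, y3 >= 0

Solving the primal: x* = (8, 5.5).
  primal value c^T x* = 81.
Solving the dual: y* = (1.5, 0, 1.5).
  dual value b^T y* = 81.
Strong duality: c^T x* = b^T y*. Confirmed.

81


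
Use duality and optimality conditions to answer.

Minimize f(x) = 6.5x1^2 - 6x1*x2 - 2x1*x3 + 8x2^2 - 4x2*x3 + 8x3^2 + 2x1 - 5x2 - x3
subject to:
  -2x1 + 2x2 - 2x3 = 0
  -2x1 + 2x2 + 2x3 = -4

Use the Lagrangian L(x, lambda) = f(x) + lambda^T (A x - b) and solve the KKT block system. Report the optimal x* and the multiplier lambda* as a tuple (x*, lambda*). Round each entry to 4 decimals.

Form the Lagrangian:
  L(x, lambda) = (1/2) x^T Q x + c^T x + lambda^T (A x - b)
Stationarity (grad_x L = 0): Q x + c + A^T lambda = 0.
Primal feasibility: A x = b.

This gives the KKT block system:
  [ Q   A^T ] [ x     ]   [-c ]
  [ A    0  ] [ lambda ] = [ b ]

Solving the linear system:
  x*      = (0.4118, -0.5882, -1)
  lambda* = (-0.6471, 7.0882)
  f(x*)   = 16.5588

x* = (0.4118, -0.5882, -1), lambda* = (-0.6471, 7.0882)


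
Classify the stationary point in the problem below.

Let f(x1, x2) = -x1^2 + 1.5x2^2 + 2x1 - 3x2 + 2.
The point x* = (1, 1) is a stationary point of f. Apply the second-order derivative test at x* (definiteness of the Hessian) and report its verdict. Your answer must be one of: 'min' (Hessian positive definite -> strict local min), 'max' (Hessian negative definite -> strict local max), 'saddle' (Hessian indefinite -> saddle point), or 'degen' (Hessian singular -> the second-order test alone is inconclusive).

Compute the Hessian H = grad^2 f:
  H = [[-2, 0], [0, 3]]
Verify stationarity: grad f(x*) = H x* + g = (0, 0).
Eigenvalues of H: -2, 3.
Eigenvalues have mixed signs, so H is indefinite -> x* is a saddle point.

saddle


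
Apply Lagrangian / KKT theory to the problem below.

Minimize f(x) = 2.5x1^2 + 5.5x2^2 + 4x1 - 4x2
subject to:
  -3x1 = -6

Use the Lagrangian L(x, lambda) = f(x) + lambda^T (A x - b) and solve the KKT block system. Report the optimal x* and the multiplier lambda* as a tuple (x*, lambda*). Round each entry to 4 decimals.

Form the Lagrangian:
  L(x, lambda) = (1/2) x^T Q x + c^T x + lambda^T (A x - b)
Stationarity (grad_x L = 0): Q x + c + A^T lambda = 0.
Primal feasibility: A x = b.

This gives the KKT block system:
  [ Q   A^T ] [ x     ]   [-c ]
  [ A    0  ] [ lambda ] = [ b ]

Solving the linear system:
  x*      = (2, 0.3636)
  lambda* = (4.6667)
  f(x*)   = 17.2727

x* = (2, 0.3636), lambda* = (4.6667)


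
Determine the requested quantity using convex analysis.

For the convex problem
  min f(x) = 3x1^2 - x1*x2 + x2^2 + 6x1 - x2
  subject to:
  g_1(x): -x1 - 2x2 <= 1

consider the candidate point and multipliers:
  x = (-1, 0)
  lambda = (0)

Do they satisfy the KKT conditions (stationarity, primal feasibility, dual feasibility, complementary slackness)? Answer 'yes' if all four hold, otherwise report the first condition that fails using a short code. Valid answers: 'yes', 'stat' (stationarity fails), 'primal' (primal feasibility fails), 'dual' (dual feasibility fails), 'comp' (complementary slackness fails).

Gradient of f: grad f(x) = Q x + c = (0, 0)
Constraint values g_i(x) = a_i^T x - b_i:
  g_1((-1, 0)) = 0
Stationarity residual: grad f(x) + sum_i lambda_i a_i = (0, 0)
  -> stationarity OK
Primal feasibility (all g_i <= 0): OK
Dual feasibility (all lambda_i >= 0): OK
Complementary slackness (lambda_i * g_i(x) = 0 for all i): OK

Verdict: yes, KKT holds.

yes


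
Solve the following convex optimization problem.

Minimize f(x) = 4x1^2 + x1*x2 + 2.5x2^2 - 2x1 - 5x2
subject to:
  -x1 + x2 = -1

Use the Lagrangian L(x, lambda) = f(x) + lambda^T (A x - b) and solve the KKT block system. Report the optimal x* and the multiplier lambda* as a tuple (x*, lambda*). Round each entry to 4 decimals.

Form the Lagrangian:
  L(x, lambda) = (1/2) x^T Q x + c^T x + lambda^T (A x - b)
Stationarity (grad_x L = 0): Q x + c + A^T lambda = 0.
Primal feasibility: A x = b.

This gives the KKT block system:
  [ Q   A^T ] [ x     ]   [-c ]
  [ A    0  ] [ lambda ] = [ b ]

Solving the linear system:
  x*      = (0.8667, -0.1333)
  lambda* = (4.8)
  f(x*)   = 1.8667

x* = (0.8667, -0.1333), lambda* = (4.8)


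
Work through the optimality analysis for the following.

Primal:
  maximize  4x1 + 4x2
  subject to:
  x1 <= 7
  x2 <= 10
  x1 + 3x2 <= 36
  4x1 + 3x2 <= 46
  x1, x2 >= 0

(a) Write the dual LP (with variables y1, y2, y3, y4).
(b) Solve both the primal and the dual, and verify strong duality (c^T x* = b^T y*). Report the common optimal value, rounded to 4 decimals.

The standard primal-dual pair for 'max c^T x s.t. A x <= b, x >= 0' is:
  Dual:  min b^T y  s.t.  A^T y >= c,  y >= 0.

So the dual LP is:
  minimize  7y1 + 10y2 + 36y3 + 46y4
  subject to:
    y1 + y3 + 4y4 >= 4
    y2 + 3y3 + 3y4 >= 4
    y1, y2, y3, y4 >= 0

Solving the primal: x* = (4, 10).
  primal value c^T x* = 56.
Solving the dual: y* = (0, 1, 0, 1).
  dual value b^T y* = 56.
Strong duality: c^T x* = b^T y*. Confirmed.

56


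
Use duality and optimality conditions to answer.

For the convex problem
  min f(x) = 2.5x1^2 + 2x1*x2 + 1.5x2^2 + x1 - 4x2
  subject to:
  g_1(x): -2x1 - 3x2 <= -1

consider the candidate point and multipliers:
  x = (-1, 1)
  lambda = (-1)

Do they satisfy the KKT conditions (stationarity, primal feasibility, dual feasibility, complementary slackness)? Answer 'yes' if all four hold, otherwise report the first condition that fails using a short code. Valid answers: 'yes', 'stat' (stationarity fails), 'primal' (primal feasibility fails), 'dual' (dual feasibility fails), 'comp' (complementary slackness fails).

Gradient of f: grad f(x) = Q x + c = (-2, -3)
Constraint values g_i(x) = a_i^T x - b_i:
  g_1((-1, 1)) = 0
Stationarity residual: grad f(x) + sum_i lambda_i a_i = (0, 0)
  -> stationarity OK
Primal feasibility (all g_i <= 0): OK
Dual feasibility (all lambda_i >= 0): FAILS
Complementary slackness (lambda_i * g_i(x) = 0 for all i): OK

Verdict: the first failing condition is dual_feasibility -> dual.

dual


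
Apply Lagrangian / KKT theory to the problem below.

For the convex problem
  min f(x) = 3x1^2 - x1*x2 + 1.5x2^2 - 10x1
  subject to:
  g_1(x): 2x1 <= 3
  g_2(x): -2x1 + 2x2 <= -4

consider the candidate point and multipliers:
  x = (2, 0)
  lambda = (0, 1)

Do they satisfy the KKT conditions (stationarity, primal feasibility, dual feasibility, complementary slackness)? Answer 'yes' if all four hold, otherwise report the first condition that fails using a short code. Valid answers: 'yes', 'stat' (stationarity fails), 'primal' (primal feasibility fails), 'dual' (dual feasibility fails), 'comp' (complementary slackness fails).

Gradient of f: grad f(x) = Q x + c = (2, -2)
Constraint values g_i(x) = a_i^T x - b_i:
  g_1((2, 0)) = 1
  g_2((2, 0)) = 0
Stationarity residual: grad f(x) + sum_i lambda_i a_i = (0, 0)
  -> stationarity OK
Primal feasibility (all g_i <= 0): FAILS
Dual feasibility (all lambda_i >= 0): OK
Complementary slackness (lambda_i * g_i(x) = 0 for all i): OK

Verdict: the first failing condition is primal_feasibility -> primal.

primal


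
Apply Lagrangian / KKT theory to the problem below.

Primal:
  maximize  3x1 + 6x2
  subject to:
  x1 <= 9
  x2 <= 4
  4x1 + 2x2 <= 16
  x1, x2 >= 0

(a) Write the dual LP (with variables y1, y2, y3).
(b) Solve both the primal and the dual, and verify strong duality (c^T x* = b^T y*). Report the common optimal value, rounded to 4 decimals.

The standard primal-dual pair for 'max c^T x s.t. A x <= b, x >= 0' is:
  Dual:  min b^T y  s.t.  A^T y >= c,  y >= 0.

So the dual LP is:
  minimize  9y1 + 4y2 + 16y3
  subject to:
    y1 + 4y3 >= 3
    y2 + 2y3 >= 6
    y1, y2, y3 >= 0

Solving the primal: x* = (2, 4).
  primal value c^T x* = 30.
Solving the dual: y* = (0, 4.5, 0.75).
  dual value b^T y* = 30.
Strong duality: c^T x* = b^T y*. Confirmed.

30


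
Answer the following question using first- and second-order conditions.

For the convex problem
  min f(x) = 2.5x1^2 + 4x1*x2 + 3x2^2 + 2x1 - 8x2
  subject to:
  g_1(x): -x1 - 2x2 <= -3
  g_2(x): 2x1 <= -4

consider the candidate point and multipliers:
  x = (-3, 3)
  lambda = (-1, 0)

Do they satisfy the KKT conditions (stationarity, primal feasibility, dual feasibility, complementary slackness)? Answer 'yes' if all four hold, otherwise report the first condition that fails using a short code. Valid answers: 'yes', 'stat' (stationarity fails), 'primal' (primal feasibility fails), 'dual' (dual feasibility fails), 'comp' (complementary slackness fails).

Gradient of f: grad f(x) = Q x + c = (-1, -2)
Constraint values g_i(x) = a_i^T x - b_i:
  g_1((-3, 3)) = 0
  g_2((-3, 3)) = -2
Stationarity residual: grad f(x) + sum_i lambda_i a_i = (0, 0)
  -> stationarity OK
Primal feasibility (all g_i <= 0): OK
Dual feasibility (all lambda_i >= 0): FAILS
Complementary slackness (lambda_i * g_i(x) = 0 for all i): OK

Verdict: the first failing condition is dual_feasibility -> dual.

dual


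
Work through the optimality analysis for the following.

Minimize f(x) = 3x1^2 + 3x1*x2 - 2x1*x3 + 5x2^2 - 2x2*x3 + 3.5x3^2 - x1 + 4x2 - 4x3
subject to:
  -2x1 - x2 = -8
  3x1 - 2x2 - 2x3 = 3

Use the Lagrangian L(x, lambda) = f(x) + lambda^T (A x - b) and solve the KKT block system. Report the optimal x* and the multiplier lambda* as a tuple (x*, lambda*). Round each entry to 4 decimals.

Form the Lagrangian:
  L(x, lambda) = (1/2) x^T Q x + c^T x + lambda^T (A x - b)
Stationarity (grad_x L = 0): Q x + c + A^T lambda = 0.
Primal feasibility: A x = b.

This gives the KKT block system:
  [ Q   A^T ] [ x     ]   [-c ]
  [ A    0  ] [ lambda ] = [ b ]

Solving the linear system:
  x*      = (3.4897, 1.0206, 2.714)
  lambda* = (13.2692, 2.9888)
  f(x*)   = 43.4617

x* = (3.4897, 1.0206, 2.714), lambda* = (13.2692, 2.9888)


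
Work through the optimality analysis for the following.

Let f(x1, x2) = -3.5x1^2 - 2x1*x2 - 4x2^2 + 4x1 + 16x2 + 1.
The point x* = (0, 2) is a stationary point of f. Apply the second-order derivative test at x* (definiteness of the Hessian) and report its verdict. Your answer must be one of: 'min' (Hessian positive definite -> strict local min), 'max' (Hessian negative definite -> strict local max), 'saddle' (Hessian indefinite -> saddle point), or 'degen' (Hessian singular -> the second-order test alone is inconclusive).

Compute the Hessian H = grad^2 f:
  H = [[-7, -2], [-2, -8]]
Verify stationarity: grad f(x*) = H x* + g = (0, 0).
Eigenvalues of H: -9.5616, -5.4384.
Both eigenvalues < 0, so H is negative definite -> x* is a strict local max.

max


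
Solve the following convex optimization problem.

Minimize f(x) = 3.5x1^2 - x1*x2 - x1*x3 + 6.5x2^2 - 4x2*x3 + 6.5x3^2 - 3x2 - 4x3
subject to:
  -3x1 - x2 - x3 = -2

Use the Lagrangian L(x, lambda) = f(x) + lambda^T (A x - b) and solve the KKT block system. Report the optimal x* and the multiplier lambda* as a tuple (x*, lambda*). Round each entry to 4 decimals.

Form the Lagrangian:
  L(x, lambda) = (1/2) x^T Q x + c^T x + lambda^T (A x - b)
Stationarity (grad_x L = 0): Q x + c + A^T lambda = 0.
Primal feasibility: A x = b.

This gives the KKT block system:
  [ Q   A^T ] [ x     ]   [-c ]
  [ A    0  ] [ lambda ] = [ b ]

Solving the linear system:
  x*      = (0.3458, 0.4519, 0.5107)
  lambda* = (0.486)
  f(x*)   = -1.2133

x* = (0.3458, 0.4519, 0.5107), lambda* = (0.486)


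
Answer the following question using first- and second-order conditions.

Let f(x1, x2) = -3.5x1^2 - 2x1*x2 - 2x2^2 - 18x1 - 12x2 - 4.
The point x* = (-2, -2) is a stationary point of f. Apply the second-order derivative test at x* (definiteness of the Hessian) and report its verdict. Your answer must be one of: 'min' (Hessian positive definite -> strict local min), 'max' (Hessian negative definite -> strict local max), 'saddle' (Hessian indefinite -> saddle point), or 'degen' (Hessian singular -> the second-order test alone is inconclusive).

Compute the Hessian H = grad^2 f:
  H = [[-7, -2], [-2, -4]]
Verify stationarity: grad f(x*) = H x* + g = (0, 0).
Eigenvalues of H: -8, -3.
Both eigenvalues < 0, so H is negative definite -> x* is a strict local max.

max


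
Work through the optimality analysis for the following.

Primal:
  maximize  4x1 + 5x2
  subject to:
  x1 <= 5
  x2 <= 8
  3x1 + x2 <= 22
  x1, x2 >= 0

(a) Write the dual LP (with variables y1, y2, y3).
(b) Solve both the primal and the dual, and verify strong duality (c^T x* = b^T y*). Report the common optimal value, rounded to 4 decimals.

The standard primal-dual pair for 'max c^T x s.t. A x <= b, x >= 0' is:
  Dual:  min b^T y  s.t.  A^T y >= c,  y >= 0.

So the dual LP is:
  minimize  5y1 + 8y2 + 22y3
  subject to:
    y1 + 3y3 >= 4
    y2 + y3 >= 5
    y1, y2, y3 >= 0

Solving the primal: x* = (4.6667, 8).
  primal value c^T x* = 58.6667.
Solving the dual: y* = (0, 3.6667, 1.3333).
  dual value b^T y* = 58.6667.
Strong duality: c^T x* = b^T y*. Confirmed.

58.6667


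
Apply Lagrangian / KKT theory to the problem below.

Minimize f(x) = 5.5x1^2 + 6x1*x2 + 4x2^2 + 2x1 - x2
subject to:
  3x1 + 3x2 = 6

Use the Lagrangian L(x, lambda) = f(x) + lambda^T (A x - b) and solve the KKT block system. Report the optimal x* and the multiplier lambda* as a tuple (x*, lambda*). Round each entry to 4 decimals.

Form the Lagrangian:
  L(x, lambda) = (1/2) x^T Q x + c^T x + lambda^T (A x - b)
Stationarity (grad_x L = 0): Q x + c + A^T lambda = 0.
Primal feasibility: A x = b.

This gives the KKT block system:
  [ Q   A^T ] [ x     ]   [-c ]
  [ A    0  ] [ lambda ] = [ b ]

Solving the linear system:
  x*      = (0.1429, 1.8571)
  lambda* = (-4.9048)
  f(x*)   = 13.9286

x* = (0.1429, 1.8571), lambda* = (-4.9048)


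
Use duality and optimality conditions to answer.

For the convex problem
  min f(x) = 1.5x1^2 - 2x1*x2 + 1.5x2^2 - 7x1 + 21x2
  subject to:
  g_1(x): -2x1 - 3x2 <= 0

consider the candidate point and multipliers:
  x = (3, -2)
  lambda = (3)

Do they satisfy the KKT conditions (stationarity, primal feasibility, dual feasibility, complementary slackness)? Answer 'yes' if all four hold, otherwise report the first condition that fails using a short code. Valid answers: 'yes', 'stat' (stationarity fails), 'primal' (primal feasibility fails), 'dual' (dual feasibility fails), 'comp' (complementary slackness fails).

Gradient of f: grad f(x) = Q x + c = (6, 9)
Constraint values g_i(x) = a_i^T x - b_i:
  g_1((3, -2)) = 0
Stationarity residual: grad f(x) + sum_i lambda_i a_i = (0, 0)
  -> stationarity OK
Primal feasibility (all g_i <= 0): OK
Dual feasibility (all lambda_i >= 0): OK
Complementary slackness (lambda_i * g_i(x) = 0 for all i): OK

Verdict: yes, KKT holds.

yes


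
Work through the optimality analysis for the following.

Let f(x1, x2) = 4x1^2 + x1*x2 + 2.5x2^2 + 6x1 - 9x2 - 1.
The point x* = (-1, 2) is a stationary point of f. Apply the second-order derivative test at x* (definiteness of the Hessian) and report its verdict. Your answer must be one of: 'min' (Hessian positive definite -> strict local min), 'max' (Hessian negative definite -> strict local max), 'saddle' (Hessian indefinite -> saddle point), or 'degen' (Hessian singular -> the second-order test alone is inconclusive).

Compute the Hessian H = grad^2 f:
  H = [[8, 1], [1, 5]]
Verify stationarity: grad f(x*) = H x* + g = (0, 0).
Eigenvalues of H: 4.6972, 8.3028.
Both eigenvalues > 0, so H is positive definite -> x* is a strict local min.

min


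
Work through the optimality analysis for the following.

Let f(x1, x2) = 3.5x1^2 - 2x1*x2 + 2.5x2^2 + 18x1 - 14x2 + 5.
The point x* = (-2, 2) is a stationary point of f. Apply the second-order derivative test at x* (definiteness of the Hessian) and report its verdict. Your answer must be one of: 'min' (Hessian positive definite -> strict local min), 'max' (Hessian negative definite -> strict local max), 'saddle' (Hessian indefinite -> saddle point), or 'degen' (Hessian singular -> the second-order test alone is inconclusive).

Compute the Hessian H = grad^2 f:
  H = [[7, -2], [-2, 5]]
Verify stationarity: grad f(x*) = H x* + g = (0, 0).
Eigenvalues of H: 3.7639, 8.2361.
Both eigenvalues > 0, so H is positive definite -> x* is a strict local min.

min


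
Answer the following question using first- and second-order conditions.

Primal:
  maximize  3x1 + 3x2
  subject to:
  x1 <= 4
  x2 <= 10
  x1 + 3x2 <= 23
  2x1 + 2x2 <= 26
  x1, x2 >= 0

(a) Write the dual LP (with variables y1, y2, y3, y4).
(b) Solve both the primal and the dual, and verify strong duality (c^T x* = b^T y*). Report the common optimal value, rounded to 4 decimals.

The standard primal-dual pair for 'max c^T x s.t. A x <= b, x >= 0' is:
  Dual:  min b^T y  s.t.  A^T y >= c,  y >= 0.

So the dual LP is:
  minimize  4y1 + 10y2 + 23y3 + 26y4
  subject to:
    y1 + y3 + 2y4 >= 3
    y2 + 3y3 + 2y4 >= 3
    y1, y2, y3, y4 >= 0

Solving the primal: x* = (4, 6.3333).
  primal value c^T x* = 31.
Solving the dual: y* = (2, 0, 1, 0).
  dual value b^T y* = 31.
Strong duality: c^T x* = b^T y*. Confirmed.

31


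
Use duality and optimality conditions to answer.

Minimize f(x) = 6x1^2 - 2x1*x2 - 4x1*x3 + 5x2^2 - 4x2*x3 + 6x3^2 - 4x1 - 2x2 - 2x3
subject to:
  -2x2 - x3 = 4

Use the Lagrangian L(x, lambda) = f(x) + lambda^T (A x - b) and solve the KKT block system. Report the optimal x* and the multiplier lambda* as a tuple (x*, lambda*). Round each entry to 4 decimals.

Form the Lagrangian:
  L(x, lambda) = (1/2) x^T Q x + c^T x + lambda^T (A x - b)
Stationarity (grad_x L = 0): Q x + c + A^T lambda = 0.
Primal feasibility: A x = b.

This gives the KKT block system:
  [ Q   A^T ] [ x     ]   [-c ]
  [ A    0  ] [ lambda ] = [ b ]

Solving the linear system:
  x*      = (-0.2394, -1.5211, -0.9577)
  lambda* = (-6.4507)
  f(x*)   = 15.8592

x* = (-0.2394, -1.5211, -0.9577), lambda* = (-6.4507)


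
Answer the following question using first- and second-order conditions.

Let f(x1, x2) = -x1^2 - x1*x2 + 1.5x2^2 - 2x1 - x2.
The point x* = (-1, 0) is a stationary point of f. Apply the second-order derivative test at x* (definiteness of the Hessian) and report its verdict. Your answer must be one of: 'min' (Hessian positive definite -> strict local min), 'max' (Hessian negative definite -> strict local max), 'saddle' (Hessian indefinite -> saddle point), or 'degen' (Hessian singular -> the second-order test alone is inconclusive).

Compute the Hessian H = grad^2 f:
  H = [[-2, -1], [-1, 3]]
Verify stationarity: grad f(x*) = H x* + g = (0, 0).
Eigenvalues of H: -2.1926, 3.1926.
Eigenvalues have mixed signs, so H is indefinite -> x* is a saddle point.

saddle


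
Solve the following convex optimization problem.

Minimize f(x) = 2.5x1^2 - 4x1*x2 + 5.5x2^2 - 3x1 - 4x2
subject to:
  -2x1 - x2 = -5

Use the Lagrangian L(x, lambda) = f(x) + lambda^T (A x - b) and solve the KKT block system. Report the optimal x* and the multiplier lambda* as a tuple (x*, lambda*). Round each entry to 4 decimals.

Form the Lagrangian:
  L(x, lambda) = (1/2) x^T Q x + c^T x + lambda^T (A x - b)
Stationarity (grad_x L = 0): Q x + c + A^T lambda = 0.
Primal feasibility: A x = b.

This gives the KKT block system:
  [ Q   A^T ] [ x     ]   [-c ]
  [ A    0  ] [ lambda ] = [ b ]

Solving the linear system:
  x*      = (1.9231, 1.1538)
  lambda* = (1)
  f(x*)   = -2.6923

x* = (1.9231, 1.1538), lambda* = (1)


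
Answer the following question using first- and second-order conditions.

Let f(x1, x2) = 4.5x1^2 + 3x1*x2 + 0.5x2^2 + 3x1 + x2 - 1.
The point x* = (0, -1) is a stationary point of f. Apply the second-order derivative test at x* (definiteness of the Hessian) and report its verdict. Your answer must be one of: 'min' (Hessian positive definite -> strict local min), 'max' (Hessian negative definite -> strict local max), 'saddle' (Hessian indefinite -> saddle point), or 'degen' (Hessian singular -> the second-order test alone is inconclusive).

Compute the Hessian H = grad^2 f:
  H = [[9, 3], [3, 1]]
Verify stationarity: grad f(x*) = H x* + g = (0, 0).
Eigenvalues of H: 0, 10.
H has a zero eigenvalue (singular; positive semidefinite but not definite), so H is neither positive definite, negative definite, nor indefinite. The second-order test alone is inconclusive -> degen.
(Indeed, f is constant along the null direction of H through x*, so x* is not a strict local extremum.)

degen


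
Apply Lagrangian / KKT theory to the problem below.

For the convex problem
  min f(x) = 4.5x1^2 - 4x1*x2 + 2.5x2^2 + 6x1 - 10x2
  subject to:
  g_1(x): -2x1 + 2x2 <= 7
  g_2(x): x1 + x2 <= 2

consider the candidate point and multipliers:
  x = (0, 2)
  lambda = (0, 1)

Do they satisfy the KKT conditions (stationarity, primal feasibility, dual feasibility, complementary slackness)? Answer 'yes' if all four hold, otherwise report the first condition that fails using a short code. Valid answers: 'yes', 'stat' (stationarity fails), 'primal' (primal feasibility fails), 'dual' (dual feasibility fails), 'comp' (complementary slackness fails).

Gradient of f: grad f(x) = Q x + c = (-2, 0)
Constraint values g_i(x) = a_i^T x - b_i:
  g_1((0, 2)) = -3
  g_2((0, 2)) = 0
Stationarity residual: grad f(x) + sum_i lambda_i a_i = (-1, 1)
  -> stationarity FAILS
Primal feasibility (all g_i <= 0): OK
Dual feasibility (all lambda_i >= 0): OK
Complementary slackness (lambda_i * g_i(x) = 0 for all i): OK

Verdict: the first failing condition is stationarity -> stat.

stat


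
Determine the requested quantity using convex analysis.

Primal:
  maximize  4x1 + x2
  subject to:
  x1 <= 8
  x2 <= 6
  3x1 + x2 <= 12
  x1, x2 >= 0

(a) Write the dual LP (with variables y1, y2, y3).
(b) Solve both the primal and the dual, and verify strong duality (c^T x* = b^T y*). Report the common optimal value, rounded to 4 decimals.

The standard primal-dual pair for 'max c^T x s.t. A x <= b, x >= 0' is:
  Dual:  min b^T y  s.t.  A^T y >= c,  y >= 0.

So the dual LP is:
  minimize  8y1 + 6y2 + 12y3
  subject to:
    y1 + 3y3 >= 4
    y2 + y3 >= 1
    y1, y2, y3 >= 0

Solving the primal: x* = (4, 0).
  primal value c^T x* = 16.
Solving the dual: y* = (0, 0, 1.3333).
  dual value b^T y* = 16.
Strong duality: c^T x* = b^T y*. Confirmed.

16


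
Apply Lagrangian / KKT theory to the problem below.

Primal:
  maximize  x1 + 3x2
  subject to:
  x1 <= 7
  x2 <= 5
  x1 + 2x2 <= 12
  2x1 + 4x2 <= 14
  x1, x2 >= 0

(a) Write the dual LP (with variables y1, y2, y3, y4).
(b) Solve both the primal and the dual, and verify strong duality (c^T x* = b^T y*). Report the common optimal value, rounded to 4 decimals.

The standard primal-dual pair for 'max c^T x s.t. A x <= b, x >= 0' is:
  Dual:  min b^T y  s.t.  A^T y >= c,  y >= 0.

So the dual LP is:
  minimize  7y1 + 5y2 + 12y3 + 14y4
  subject to:
    y1 + y3 + 2y4 >= 1
    y2 + 2y3 + 4y4 >= 3
    y1, y2, y3, y4 >= 0

Solving the primal: x* = (0, 3.5).
  primal value c^T x* = 10.5.
Solving the dual: y* = (0, 0, 0, 0.75).
  dual value b^T y* = 10.5.
Strong duality: c^T x* = b^T y*. Confirmed.

10.5


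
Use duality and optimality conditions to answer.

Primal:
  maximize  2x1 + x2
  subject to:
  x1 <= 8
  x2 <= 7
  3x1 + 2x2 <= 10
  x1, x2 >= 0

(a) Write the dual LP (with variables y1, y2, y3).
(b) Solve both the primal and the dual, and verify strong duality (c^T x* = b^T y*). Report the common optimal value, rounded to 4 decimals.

The standard primal-dual pair for 'max c^T x s.t. A x <= b, x >= 0' is:
  Dual:  min b^T y  s.t.  A^T y >= c,  y >= 0.

So the dual LP is:
  minimize  8y1 + 7y2 + 10y3
  subject to:
    y1 + 3y3 >= 2
    y2 + 2y3 >= 1
    y1, y2, y3 >= 0

Solving the primal: x* = (3.3333, 0).
  primal value c^T x* = 6.6667.
Solving the dual: y* = (0, 0, 0.6667).
  dual value b^T y* = 6.6667.
Strong duality: c^T x* = b^T y*. Confirmed.

6.6667


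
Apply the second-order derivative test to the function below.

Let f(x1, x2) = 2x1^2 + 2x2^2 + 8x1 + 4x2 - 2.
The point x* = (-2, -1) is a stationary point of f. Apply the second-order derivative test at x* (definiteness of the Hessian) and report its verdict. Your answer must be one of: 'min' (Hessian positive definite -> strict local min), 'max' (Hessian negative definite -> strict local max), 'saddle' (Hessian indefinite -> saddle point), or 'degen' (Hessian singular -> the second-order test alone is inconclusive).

Compute the Hessian H = grad^2 f:
  H = [[4, 0], [0, 4]]
Verify stationarity: grad f(x*) = H x* + g = (0, 0).
Eigenvalues of H: 4, 4.
Both eigenvalues > 0, so H is positive definite -> x* is a strict local min.

min


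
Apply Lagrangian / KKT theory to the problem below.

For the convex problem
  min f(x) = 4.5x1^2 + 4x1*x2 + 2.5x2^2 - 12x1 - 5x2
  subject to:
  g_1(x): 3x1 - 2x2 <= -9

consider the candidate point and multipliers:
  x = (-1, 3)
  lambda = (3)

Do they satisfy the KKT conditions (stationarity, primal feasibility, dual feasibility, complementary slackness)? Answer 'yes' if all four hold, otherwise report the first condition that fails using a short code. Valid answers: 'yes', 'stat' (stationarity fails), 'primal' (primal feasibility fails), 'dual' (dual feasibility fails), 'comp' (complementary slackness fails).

Gradient of f: grad f(x) = Q x + c = (-9, 6)
Constraint values g_i(x) = a_i^T x - b_i:
  g_1((-1, 3)) = 0
Stationarity residual: grad f(x) + sum_i lambda_i a_i = (0, 0)
  -> stationarity OK
Primal feasibility (all g_i <= 0): OK
Dual feasibility (all lambda_i >= 0): OK
Complementary slackness (lambda_i * g_i(x) = 0 for all i): OK

Verdict: yes, KKT holds.

yes


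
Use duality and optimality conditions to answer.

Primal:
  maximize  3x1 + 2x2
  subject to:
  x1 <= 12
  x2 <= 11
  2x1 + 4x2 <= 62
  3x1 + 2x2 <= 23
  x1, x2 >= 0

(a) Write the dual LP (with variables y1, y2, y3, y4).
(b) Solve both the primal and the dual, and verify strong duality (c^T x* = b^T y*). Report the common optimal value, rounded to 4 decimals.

The standard primal-dual pair for 'max c^T x s.t. A x <= b, x >= 0' is:
  Dual:  min b^T y  s.t.  A^T y >= c,  y >= 0.

So the dual LP is:
  minimize  12y1 + 11y2 + 62y3 + 23y4
  subject to:
    y1 + 2y3 + 3y4 >= 3
    y2 + 4y3 + 2y4 >= 2
    y1, y2, y3, y4 >= 0

Solving the primal: x* = (7.6667, 0).
  primal value c^T x* = 23.
Solving the dual: y* = (0, 0, 0, 1).
  dual value b^T y* = 23.
Strong duality: c^T x* = b^T y*. Confirmed.

23


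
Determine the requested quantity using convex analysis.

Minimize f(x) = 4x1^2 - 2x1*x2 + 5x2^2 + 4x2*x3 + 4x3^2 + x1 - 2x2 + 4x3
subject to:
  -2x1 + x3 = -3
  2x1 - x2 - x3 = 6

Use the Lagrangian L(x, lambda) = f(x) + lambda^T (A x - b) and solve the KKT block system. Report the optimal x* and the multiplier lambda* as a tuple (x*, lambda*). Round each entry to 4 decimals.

Form the Lagrangian:
  L(x, lambda) = (1/2) x^T Q x + c^T x + lambda^T (A x - b)
Stationarity (grad_x L = 0): Q x + c + A^T lambda = 0.
Primal feasibility: A x = b.

This gives the KKT block system:
  [ Q   A^T ] [ x     ]   [-c ]
  [ A    0  ] [ lambda ] = [ b ]

Solving the linear system:
  x*      = (1.425, -3, -0.15)
  lambda* = (-26.25, -35.45)
  f(x*)   = 70.3875

x* = (1.425, -3, -0.15), lambda* = (-26.25, -35.45)


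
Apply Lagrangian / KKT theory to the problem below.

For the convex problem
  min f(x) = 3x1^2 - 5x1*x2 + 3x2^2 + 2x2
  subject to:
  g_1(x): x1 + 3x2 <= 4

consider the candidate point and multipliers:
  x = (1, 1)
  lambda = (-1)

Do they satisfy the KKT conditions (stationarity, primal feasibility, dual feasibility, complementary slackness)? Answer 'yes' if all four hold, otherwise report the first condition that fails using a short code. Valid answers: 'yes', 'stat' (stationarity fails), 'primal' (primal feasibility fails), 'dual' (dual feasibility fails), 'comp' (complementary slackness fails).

Gradient of f: grad f(x) = Q x + c = (1, 3)
Constraint values g_i(x) = a_i^T x - b_i:
  g_1((1, 1)) = 0
Stationarity residual: grad f(x) + sum_i lambda_i a_i = (0, 0)
  -> stationarity OK
Primal feasibility (all g_i <= 0): OK
Dual feasibility (all lambda_i >= 0): FAILS
Complementary slackness (lambda_i * g_i(x) = 0 for all i): OK

Verdict: the first failing condition is dual_feasibility -> dual.

dual


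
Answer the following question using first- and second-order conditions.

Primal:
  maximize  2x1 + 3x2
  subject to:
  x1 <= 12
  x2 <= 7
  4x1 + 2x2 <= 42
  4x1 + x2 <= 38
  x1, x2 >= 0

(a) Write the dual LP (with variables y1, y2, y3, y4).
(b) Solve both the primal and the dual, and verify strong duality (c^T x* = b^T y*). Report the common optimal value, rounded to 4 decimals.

The standard primal-dual pair for 'max c^T x s.t. A x <= b, x >= 0' is:
  Dual:  min b^T y  s.t.  A^T y >= c,  y >= 0.

So the dual LP is:
  minimize  12y1 + 7y2 + 42y3 + 38y4
  subject to:
    y1 + 4y3 + 4y4 >= 2
    y2 + 2y3 + y4 >= 3
    y1, y2, y3, y4 >= 0

Solving the primal: x* = (7, 7).
  primal value c^T x* = 35.
Solving the dual: y* = (0, 2, 0.5, 0).
  dual value b^T y* = 35.
Strong duality: c^T x* = b^T y*. Confirmed.

35


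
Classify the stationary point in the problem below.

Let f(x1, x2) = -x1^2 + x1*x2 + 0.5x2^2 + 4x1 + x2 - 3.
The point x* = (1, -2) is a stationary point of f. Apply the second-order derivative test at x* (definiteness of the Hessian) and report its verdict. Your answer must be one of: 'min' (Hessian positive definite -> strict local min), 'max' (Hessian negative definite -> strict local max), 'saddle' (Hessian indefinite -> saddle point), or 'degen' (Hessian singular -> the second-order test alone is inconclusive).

Compute the Hessian H = grad^2 f:
  H = [[-2, 1], [1, 1]]
Verify stationarity: grad f(x*) = H x* + g = (0, 0).
Eigenvalues of H: -2.3028, 1.3028.
Eigenvalues have mixed signs, so H is indefinite -> x* is a saddle point.

saddle


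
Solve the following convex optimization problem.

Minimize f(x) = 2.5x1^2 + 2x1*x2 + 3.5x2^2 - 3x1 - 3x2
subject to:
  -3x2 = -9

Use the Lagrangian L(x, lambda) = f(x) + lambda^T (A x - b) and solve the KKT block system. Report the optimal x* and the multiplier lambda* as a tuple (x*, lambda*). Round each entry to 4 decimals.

Form the Lagrangian:
  L(x, lambda) = (1/2) x^T Q x + c^T x + lambda^T (A x - b)
Stationarity (grad_x L = 0): Q x + c + A^T lambda = 0.
Primal feasibility: A x = b.

This gives the KKT block system:
  [ Q   A^T ] [ x     ]   [-c ]
  [ A    0  ] [ lambda ] = [ b ]

Solving the linear system:
  x*      = (-0.6, 3)
  lambda* = (5.6)
  f(x*)   = 21.6

x* = (-0.6, 3), lambda* = (5.6)


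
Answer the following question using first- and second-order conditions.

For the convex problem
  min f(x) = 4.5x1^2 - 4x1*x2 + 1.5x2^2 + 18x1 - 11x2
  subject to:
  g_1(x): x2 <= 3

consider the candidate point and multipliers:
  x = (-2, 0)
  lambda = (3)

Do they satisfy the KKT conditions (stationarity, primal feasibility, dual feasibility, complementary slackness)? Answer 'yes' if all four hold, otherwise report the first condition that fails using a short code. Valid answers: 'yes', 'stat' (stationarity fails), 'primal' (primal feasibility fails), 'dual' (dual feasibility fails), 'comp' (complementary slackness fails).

Gradient of f: grad f(x) = Q x + c = (0, -3)
Constraint values g_i(x) = a_i^T x - b_i:
  g_1((-2, 0)) = -3
Stationarity residual: grad f(x) + sum_i lambda_i a_i = (0, 0)
  -> stationarity OK
Primal feasibility (all g_i <= 0): OK
Dual feasibility (all lambda_i >= 0): OK
Complementary slackness (lambda_i * g_i(x) = 0 for all i): FAILS

Verdict: the first failing condition is complementary_slackness -> comp.

comp


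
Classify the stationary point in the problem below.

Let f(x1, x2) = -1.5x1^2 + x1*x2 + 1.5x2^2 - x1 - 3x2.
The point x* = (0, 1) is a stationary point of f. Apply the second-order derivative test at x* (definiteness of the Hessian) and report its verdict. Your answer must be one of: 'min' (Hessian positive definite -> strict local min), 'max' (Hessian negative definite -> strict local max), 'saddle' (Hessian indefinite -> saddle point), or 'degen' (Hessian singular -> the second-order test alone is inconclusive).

Compute the Hessian H = grad^2 f:
  H = [[-3, 1], [1, 3]]
Verify stationarity: grad f(x*) = H x* + g = (0, 0).
Eigenvalues of H: -3.1623, 3.1623.
Eigenvalues have mixed signs, so H is indefinite -> x* is a saddle point.

saddle


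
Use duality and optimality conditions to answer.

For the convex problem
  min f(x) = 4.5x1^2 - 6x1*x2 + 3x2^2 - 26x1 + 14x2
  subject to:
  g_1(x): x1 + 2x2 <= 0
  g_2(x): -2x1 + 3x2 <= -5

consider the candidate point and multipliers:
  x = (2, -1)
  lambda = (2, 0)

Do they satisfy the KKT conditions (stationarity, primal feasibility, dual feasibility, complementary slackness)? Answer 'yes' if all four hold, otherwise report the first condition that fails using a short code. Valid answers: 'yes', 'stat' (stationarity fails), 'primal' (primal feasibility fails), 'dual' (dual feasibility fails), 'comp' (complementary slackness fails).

Gradient of f: grad f(x) = Q x + c = (-2, -4)
Constraint values g_i(x) = a_i^T x - b_i:
  g_1((2, -1)) = 0
  g_2((2, -1)) = -2
Stationarity residual: grad f(x) + sum_i lambda_i a_i = (0, 0)
  -> stationarity OK
Primal feasibility (all g_i <= 0): OK
Dual feasibility (all lambda_i >= 0): OK
Complementary slackness (lambda_i * g_i(x) = 0 for all i): OK

Verdict: yes, KKT holds.

yes


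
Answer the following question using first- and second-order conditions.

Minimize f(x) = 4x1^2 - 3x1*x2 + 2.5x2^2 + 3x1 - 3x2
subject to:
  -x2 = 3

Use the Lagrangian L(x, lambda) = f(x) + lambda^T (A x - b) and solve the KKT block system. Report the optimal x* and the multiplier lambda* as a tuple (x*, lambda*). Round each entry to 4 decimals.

Form the Lagrangian:
  L(x, lambda) = (1/2) x^T Q x + c^T x + lambda^T (A x - b)
Stationarity (grad_x L = 0): Q x + c + A^T lambda = 0.
Primal feasibility: A x = b.

This gives the KKT block system:
  [ Q   A^T ] [ x     ]   [-c ]
  [ A    0  ] [ lambda ] = [ b ]

Solving the linear system:
  x*      = (-1.5, -3)
  lambda* = (-13.5)
  f(x*)   = 22.5

x* = (-1.5, -3), lambda* = (-13.5)
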